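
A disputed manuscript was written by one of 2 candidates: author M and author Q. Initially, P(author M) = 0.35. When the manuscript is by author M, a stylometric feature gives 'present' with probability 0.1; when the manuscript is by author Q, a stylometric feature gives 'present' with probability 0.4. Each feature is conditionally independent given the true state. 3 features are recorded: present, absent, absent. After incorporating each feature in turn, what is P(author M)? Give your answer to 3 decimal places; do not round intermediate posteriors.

After 'present': P(author M) = 0.1·0.3500 / (0.1·0.3500 + 0.4·0.6500) ≈ 0.1186
After 'absent': P(author M) = 0.9·0.1186 / (0.9·0.1186 + 0.6·0.8814) ≈ 0.1680
After 'absent': P(author M) = 0.9·0.1680 / (0.9·0.1680 + 0.6·0.8320) ≈ 0.2325

0.232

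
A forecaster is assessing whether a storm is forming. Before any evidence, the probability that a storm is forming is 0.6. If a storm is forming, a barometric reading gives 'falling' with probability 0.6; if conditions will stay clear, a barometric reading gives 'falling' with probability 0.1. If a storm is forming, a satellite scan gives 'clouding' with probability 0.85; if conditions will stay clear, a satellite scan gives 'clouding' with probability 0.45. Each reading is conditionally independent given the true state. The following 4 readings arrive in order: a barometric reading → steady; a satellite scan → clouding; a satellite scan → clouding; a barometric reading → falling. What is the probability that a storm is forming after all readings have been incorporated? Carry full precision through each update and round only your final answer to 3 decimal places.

After a barometric reading='steady': P(storm) = 0.4·0.6000 / (0.4·0.6000 + 0.9·0.4000) ≈ 0.4000
After a satellite scan='clouding': P(storm) = 0.85·0.4000 / (0.85·0.4000 + 0.45·0.6000) ≈ 0.5574
After a satellite scan='clouding': P(storm) = 0.85·0.5574 / (0.85·0.5574 + 0.45·0.4426) ≈ 0.7040
After a barometric reading='falling': P(storm) = 0.6·0.7040 / (0.6·0.7040 + 0.1·0.2960) ≈ 0.9345

0.935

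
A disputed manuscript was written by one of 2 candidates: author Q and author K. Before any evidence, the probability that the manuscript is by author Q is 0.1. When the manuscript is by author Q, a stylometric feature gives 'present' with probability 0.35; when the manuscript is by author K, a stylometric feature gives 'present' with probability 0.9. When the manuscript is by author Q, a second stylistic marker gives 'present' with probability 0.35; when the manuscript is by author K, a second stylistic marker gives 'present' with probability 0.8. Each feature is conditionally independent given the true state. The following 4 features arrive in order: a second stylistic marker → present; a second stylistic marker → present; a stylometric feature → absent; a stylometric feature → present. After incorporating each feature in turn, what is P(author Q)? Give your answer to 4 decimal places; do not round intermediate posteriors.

After a second stylistic marker='present': P(author Q) = 0.35·0.1000 / (0.35·0.1000 + 0.8·0.9000) ≈ 0.0464
After a second stylistic marker='present': P(author Q) = 0.35·0.0464 / (0.35·0.0464 + 0.8·0.9536) ≈ 0.0208
After a stylometric feature='absent': P(author Q) = 0.65·0.0208 / (0.65·0.0208 + 0.1·0.9792) ≈ 0.1214
After a stylometric feature='present': P(author Q) = 0.35·0.1214 / (0.35·0.1214 + 0.9·0.8786) ≈ 0.0510

0.0510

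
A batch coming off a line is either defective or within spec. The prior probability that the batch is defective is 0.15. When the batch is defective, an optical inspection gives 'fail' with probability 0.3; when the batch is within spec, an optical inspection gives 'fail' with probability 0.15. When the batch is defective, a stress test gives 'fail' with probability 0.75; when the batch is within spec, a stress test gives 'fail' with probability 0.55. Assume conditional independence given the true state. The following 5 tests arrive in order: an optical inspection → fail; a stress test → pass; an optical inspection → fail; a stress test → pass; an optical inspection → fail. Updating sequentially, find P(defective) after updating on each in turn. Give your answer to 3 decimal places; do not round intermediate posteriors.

0.303

After an optical inspection='fail': P(defective) = 0.3·0.1500 / (0.3·0.1500 + 0.15·0.8500) ≈ 0.2609
After a stress test='pass': P(defective) = 0.25·0.2609 / (0.25·0.2609 + 0.45·0.7391) ≈ 0.1639
After an optical inspection='fail': P(defective) = 0.3·0.1639 / (0.3·0.1639 + 0.15·0.8361) ≈ 0.2817
After a stress test='pass': P(defective) = 0.25·0.2817 / (0.25·0.2817 + 0.45·0.7183) ≈ 0.1789
After an optical inspection='fail': P(defective) = 0.3·0.1789 / (0.3·0.1789 + 0.15·0.8211) ≈ 0.3035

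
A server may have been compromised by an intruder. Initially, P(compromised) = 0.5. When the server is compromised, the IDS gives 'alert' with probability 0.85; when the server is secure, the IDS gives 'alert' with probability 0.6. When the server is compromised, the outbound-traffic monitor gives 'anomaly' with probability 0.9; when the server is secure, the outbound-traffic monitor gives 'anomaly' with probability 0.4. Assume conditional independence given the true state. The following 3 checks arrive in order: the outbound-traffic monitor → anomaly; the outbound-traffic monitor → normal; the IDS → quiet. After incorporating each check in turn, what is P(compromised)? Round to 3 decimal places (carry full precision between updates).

After the outbound-traffic monitor='anomaly': P(compromised) = 0.9·0.5000 / (0.9·0.5000 + 0.4·0.5000) ≈ 0.6923
After the outbound-traffic monitor='normal': P(compromised) = 0.1·0.6923 / (0.1·0.6923 + 0.6·0.3077) ≈ 0.2727
After the IDS='quiet': P(compromised) = 0.15·0.2727 / (0.15·0.2727 + 0.4·0.7273) ≈ 0.1233

0.123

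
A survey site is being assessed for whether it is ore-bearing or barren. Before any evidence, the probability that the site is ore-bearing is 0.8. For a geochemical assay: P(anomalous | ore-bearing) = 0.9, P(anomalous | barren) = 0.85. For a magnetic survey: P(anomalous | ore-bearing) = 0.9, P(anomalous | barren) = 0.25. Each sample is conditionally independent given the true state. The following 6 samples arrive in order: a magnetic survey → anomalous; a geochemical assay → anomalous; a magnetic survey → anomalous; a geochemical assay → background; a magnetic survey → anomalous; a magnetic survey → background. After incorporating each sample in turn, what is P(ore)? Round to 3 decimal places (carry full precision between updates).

After a magnetic survey='anomalous': P(ore) = 0.9·0.8000 / (0.9·0.8000 + 0.25·0.2000) ≈ 0.9351
After a geochemical assay='anomalous': P(ore) = 0.9·0.9351 / (0.9·0.9351 + 0.85·0.0649) ≈ 0.9385
After a magnetic survey='anomalous': P(ore) = 0.9·0.9385 / (0.9·0.9385 + 0.25·0.0615) ≈ 0.9821
After a geochemical assay='background': P(ore) = 0.1·0.9821 / (0.1·0.9821 + 0.15·0.0179) ≈ 0.9734
After a magnetic survey='anomalous': P(ore) = 0.9·0.9734 / (0.9·0.9734 + 0.25·0.0266) ≈ 0.9925
After a magnetic survey='background': P(ore) = 0.1·0.9925 / (0.1·0.9925 + 0.75·0.0075) ≈ 0.9461

0.946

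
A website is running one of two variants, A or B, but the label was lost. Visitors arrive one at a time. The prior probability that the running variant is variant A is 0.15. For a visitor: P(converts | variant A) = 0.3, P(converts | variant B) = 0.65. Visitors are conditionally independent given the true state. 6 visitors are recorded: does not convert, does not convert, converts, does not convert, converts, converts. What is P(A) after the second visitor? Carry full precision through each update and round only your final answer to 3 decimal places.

0.414

After 'does not convert': P(A) = 0.7·0.1500 / (0.7·0.1500 + 0.35·0.8500) ≈ 0.2609
After 'does not convert': P(A) = 0.7·0.2609 / (0.7·0.2609 + 0.35·0.7391) ≈ 0.4138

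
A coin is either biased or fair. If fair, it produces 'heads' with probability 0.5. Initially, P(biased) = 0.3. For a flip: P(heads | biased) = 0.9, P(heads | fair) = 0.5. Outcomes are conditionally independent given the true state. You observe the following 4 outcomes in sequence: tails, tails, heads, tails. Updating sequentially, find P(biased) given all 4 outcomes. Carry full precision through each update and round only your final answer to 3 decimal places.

0.006

After 'tails': P(biased) = 0.1·0.3000 / (0.1·0.3000 + 0.5·0.7000) ≈ 0.0789
After 'tails': P(biased) = 0.1·0.0789 / (0.1·0.0789 + 0.5·0.9211) ≈ 0.0169
After 'heads': P(biased) = 0.9·0.0169 / (0.9·0.0169 + 0.5·0.9831) ≈ 0.0299
After 'tails': P(biased) = 0.1·0.0299 / (0.1·0.0299 + 0.5·0.9701) ≈ 0.0061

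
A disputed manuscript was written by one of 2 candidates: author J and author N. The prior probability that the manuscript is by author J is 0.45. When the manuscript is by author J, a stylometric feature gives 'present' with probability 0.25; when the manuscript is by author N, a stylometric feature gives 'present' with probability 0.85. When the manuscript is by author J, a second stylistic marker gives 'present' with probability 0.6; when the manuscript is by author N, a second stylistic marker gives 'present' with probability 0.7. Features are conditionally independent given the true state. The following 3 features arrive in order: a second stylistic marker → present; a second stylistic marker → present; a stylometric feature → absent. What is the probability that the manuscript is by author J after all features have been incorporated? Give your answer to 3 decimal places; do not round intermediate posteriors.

0.750

After a second stylistic marker='present': P(author J) = 0.6·0.4500 / (0.6·0.4500 + 0.7·0.5500) ≈ 0.4122
After a second stylistic marker='present': P(author J) = 0.6·0.4122 / (0.6·0.4122 + 0.7·0.5878) ≈ 0.3754
After a stylometric feature='absent': P(author J) = 0.75·0.3754 / (0.75·0.3754 + 0.15·0.6246) ≈ 0.7503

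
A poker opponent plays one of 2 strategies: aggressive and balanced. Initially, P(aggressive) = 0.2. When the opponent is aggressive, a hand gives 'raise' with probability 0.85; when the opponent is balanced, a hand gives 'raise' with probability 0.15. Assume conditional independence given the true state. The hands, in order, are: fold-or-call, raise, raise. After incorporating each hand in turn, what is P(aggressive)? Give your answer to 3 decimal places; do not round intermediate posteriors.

0.586

After 'fold-or-call': P(aggressive) = 0.15·0.2000 / (0.15·0.2000 + 0.85·0.8000) ≈ 0.0423
After 'raise': P(aggressive) = 0.85·0.0423 / (0.85·0.0423 + 0.15·0.9577) ≈ 0.2000
After 'raise': P(aggressive) = 0.85·0.2000 / (0.85·0.2000 + 0.15·0.8000) ≈ 0.5862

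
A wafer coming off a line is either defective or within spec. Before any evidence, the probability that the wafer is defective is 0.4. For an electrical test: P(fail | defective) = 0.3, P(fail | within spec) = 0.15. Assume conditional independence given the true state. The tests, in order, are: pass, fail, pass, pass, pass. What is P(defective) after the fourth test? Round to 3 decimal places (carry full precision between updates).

After 'pass': P(defective) = 0.7·0.4000 / (0.7·0.4000 + 0.85·0.6000) ≈ 0.3544
After 'fail': P(defective) = 0.3·0.3544 / (0.3·0.3544 + 0.15·0.6456) ≈ 0.5234
After 'pass': P(defective) = 0.7·0.5234 / (0.7·0.5234 + 0.85·0.4766) ≈ 0.4749
After 'pass': P(defective) = 0.7·0.4749 / (0.7·0.4749 + 0.85·0.5251) ≈ 0.4268

0.427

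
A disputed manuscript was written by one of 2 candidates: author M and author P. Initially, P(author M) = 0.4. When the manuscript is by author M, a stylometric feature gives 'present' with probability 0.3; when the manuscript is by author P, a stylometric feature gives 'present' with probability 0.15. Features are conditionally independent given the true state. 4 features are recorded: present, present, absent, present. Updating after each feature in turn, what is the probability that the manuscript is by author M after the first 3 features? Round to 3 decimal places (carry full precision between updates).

0.687

After 'present': P(author M) = 0.3·0.4000 / (0.3·0.4000 + 0.15·0.6000) ≈ 0.5714
After 'present': P(author M) = 0.3·0.5714 / (0.3·0.5714 + 0.15·0.4286) ≈ 0.7273
After 'absent': P(author M) = 0.7·0.7273 / (0.7·0.7273 + 0.85·0.2727) ≈ 0.6871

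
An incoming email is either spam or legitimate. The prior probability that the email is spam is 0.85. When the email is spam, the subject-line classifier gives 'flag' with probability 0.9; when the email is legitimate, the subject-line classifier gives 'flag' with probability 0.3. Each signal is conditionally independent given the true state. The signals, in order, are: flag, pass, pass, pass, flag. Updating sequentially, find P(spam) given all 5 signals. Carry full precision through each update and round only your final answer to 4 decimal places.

0.1294

After 'flag': P(spam) = 0.9·0.8500 / (0.9·0.8500 + 0.3·0.1500) ≈ 0.9444
After 'pass': P(spam) = 0.1·0.9444 / (0.1·0.9444 + 0.7·0.0556) ≈ 0.7083
After 'pass': P(spam) = 0.1·0.7083 / (0.1·0.7083 + 0.7·0.2917) ≈ 0.2576
After 'pass': P(spam) = 0.1·0.2576 / (0.1·0.2576 + 0.7·0.7424) ≈ 0.0472
After 'flag': P(spam) = 0.9·0.0472 / (0.9·0.0472 + 0.3·0.9528) ≈ 0.1294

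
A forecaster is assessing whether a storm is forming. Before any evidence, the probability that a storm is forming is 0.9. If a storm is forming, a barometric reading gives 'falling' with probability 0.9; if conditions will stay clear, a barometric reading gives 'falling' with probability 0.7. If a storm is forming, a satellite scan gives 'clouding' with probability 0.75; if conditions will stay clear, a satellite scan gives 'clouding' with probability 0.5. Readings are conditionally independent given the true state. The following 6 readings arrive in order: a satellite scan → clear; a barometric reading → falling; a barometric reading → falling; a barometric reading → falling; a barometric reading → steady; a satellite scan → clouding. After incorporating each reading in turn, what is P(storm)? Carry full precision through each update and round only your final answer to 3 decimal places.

Apply Bayes' rule sequentially, carrying P(storm) forward.
After a satellite scan='clear': P(storm) = 0.25·0.9000 / (0.25·0.9000 + 0.5·0.1000) ≈ 0.8182
After a barometric reading='falling': P(storm) = 0.9·0.8182 / (0.9·0.8182 + 0.7·0.1818) ≈ 0.8526
After a barometric reading='falling': P(storm) = 0.9·0.8526 / (0.9·0.8526 + 0.7·0.1474) ≈ 0.8815
After a barometric reading='falling': P(storm) = 0.9·0.8815 / (0.9·0.8815 + 0.7·0.1185) ≈ 0.9053
After a barometric reading='steady': P(storm) = 0.1·0.9053 / (0.1·0.9053 + 0.3·0.0947) ≈ 0.7612
After a satellite scan='clouding': P(storm) = 0.75·0.7612 / (0.75·0.7612 + 0.5·0.2388) ≈ 0.8271

0.827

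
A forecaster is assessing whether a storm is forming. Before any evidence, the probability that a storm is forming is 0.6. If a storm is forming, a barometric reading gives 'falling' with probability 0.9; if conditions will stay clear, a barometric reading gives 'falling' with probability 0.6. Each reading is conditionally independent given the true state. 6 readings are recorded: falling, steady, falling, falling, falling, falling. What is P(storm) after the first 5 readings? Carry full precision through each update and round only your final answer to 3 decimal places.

After 'falling': P(storm) = 0.9·0.6000 / (0.9·0.6000 + 0.6·0.4000) ≈ 0.6923
After 'steady': P(storm) = 0.1·0.6923 / (0.1·0.6923 + 0.4·0.3077) ≈ 0.3600
After 'falling': P(storm) = 0.9·0.3600 / (0.9·0.3600 + 0.6·0.6400) ≈ 0.4576
After 'falling': P(storm) = 0.9·0.4576 / (0.9·0.4576 + 0.6·0.5424) ≈ 0.5586
After 'falling': P(storm) = 0.9·0.5586 / (0.9·0.5586 + 0.6·0.4414) ≈ 0.6550

0.655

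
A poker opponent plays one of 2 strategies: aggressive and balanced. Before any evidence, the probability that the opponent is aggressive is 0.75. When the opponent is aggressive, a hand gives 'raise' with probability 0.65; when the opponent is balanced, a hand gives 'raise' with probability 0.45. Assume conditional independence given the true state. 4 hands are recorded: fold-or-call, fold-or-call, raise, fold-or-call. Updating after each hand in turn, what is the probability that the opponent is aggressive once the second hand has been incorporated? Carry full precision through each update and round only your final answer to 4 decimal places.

0.5485

After 'fold-or-call': P(aggressive) = 0.35·0.7500 / (0.35·0.7500 + 0.55·0.2500) ≈ 0.6562
After 'fold-or-call': P(aggressive) = 0.35·0.6562 / (0.35·0.6562 + 0.55·0.3438) ≈ 0.5485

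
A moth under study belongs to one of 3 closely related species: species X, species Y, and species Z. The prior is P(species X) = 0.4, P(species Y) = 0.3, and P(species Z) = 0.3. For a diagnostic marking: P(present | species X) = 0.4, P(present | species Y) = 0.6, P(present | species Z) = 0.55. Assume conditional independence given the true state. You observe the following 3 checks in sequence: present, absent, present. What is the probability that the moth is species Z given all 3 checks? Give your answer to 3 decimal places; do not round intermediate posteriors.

Each posterior becomes the prior for the next update.
After 'present': normaliser = 0.4·0.4000 + 0.6·0.3000 + 0.55·0.3000; P(species X) ≈ 0.3168, P(species Y) ≈ 0.3564, P(species Z) ≈ 0.3267
After 'absent': normaliser = 0.6·0.3168 + 0.4·0.3564 + 0.45·0.3267; P(species X) ≈ 0.3963, P(species Y) ≈ 0.2972, P(species Z) ≈ 0.3065
After 'present': normaliser = 0.4·0.3963 + 0.6·0.2972 + 0.55·0.3065; P(species X) ≈ 0.3136, P(species Y) ≈ 0.3528, P(species Z) ≈ 0.3335

0.334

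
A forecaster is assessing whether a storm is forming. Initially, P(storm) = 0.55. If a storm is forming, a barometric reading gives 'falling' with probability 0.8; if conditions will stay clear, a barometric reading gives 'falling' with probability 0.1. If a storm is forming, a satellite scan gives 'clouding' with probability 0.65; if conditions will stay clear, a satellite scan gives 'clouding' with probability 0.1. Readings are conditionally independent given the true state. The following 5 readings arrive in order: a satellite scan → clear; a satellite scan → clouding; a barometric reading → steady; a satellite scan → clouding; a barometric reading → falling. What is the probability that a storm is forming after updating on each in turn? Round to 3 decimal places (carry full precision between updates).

0.973

After a satellite scan='clear': P(storm) = 0.35·0.5500 / (0.35·0.5500 + 0.9·0.4500) ≈ 0.3222
After a satellite scan='clouding': P(storm) = 0.65·0.3222 / (0.65·0.3222 + 0.1·0.6778) ≈ 0.7555
After a barometric reading='steady': P(storm) = 0.2·0.7555 / (0.2·0.7555 + 0.9·0.2445) ≈ 0.4071
After a satellite scan='clouding': P(storm) = 0.65·0.4071 / (0.65·0.4071 + 0.1·0.5929) ≈ 0.8169
After a barometric reading='falling': P(storm) = 0.8·0.8169 / (0.8·0.8169 + 0.1·0.1831) ≈ 0.9728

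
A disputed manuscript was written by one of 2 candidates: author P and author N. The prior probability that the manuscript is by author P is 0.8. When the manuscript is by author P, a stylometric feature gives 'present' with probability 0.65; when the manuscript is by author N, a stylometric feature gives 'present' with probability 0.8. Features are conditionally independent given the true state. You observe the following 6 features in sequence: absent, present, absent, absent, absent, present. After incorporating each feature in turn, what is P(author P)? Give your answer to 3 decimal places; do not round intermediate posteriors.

Apply Bayes' rule sequentially, carrying P(author P) forward.
After 'absent': P(author P) = 0.35·0.8000 / (0.35·0.8000 + 0.2·0.2000) ≈ 0.8750
After 'present': P(author P) = 0.65·0.8750 / (0.65·0.8750 + 0.8·0.1250) ≈ 0.8505
After 'absent': P(author P) = 0.35·0.8505 / (0.35·0.8505 + 0.2·0.1495) ≈ 0.9087
After 'absent': P(author P) = 0.35·0.9087 / (0.35·0.9087 + 0.2·0.0913) ≈ 0.9457
After 'absent': P(author P) = 0.35·0.9457 / (0.35·0.9457 + 0.2·0.0543) ≈ 0.9682
After 'present': P(author P) = 0.65·0.9682 / (0.65·0.9682 + 0.8·0.0318) ≈ 0.9612

0.961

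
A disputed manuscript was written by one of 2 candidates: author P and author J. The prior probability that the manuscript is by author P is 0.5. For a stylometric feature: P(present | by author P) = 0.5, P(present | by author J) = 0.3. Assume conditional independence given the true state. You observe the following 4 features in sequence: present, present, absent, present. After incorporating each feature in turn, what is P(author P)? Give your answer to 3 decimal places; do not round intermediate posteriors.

0.768

Each posterior becomes the prior for the next update.
After 'present': P(author P) = 0.5·0.5000 / (0.5·0.5000 + 0.3·0.5000) ≈ 0.6250
After 'present': P(author P) = 0.5·0.6250 / (0.5·0.6250 + 0.3·0.3750) ≈ 0.7353
After 'absent': P(author P) = 0.5·0.7353 / (0.5·0.7353 + 0.7·0.2647) ≈ 0.6649
After 'present': P(author P) = 0.5·0.6649 / (0.5·0.6649 + 0.3·0.3351) ≈ 0.7678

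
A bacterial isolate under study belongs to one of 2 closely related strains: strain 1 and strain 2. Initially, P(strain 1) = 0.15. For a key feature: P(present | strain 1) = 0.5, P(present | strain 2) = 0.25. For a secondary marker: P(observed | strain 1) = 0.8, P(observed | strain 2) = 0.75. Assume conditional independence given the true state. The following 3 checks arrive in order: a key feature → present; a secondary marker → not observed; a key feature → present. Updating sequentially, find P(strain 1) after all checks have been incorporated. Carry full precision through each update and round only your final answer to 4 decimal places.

After a key feature='present': P(strain 1) = 0.5·0.1500 / (0.5·0.1500 + 0.25·0.8500) ≈ 0.2609
After a secondary marker='not observed': P(strain 1) = 0.2·0.2609 / (0.2·0.2609 + 0.25·0.7391) ≈ 0.2202
After a key feature='present': P(strain 1) = 0.5·0.2202 / (0.5·0.2202 + 0.25·0.7798) ≈ 0.3609

0.3609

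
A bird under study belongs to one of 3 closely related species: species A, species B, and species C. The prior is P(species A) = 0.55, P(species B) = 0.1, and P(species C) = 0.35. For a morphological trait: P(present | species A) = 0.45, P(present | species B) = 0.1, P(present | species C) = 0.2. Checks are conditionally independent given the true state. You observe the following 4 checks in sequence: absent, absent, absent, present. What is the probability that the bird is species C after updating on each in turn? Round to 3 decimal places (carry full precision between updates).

0.425

After 'absent': normaliser = 0.55·0.5500 + 0.9·0.1000 + 0.8·0.3500; P(species A) ≈ 0.4498, P(species B) ≈ 0.1338, P(species C) ≈ 0.4164
After 'absent': normaliser = 0.55·0.4498 + 0.9·0.1338 + 0.8·0.4164; P(species A) ≈ 0.3530, P(species B) ≈ 0.1718, P(species C) ≈ 0.4752
After 'absent': normaliser = 0.55·0.3530 + 0.9·0.1718 + 0.8·0.4752; P(species A) ≈ 0.2663, P(species B) ≈ 0.2122, P(species C) ≈ 0.5215
After 'present': normaliser = 0.45·0.2663 + 0.1·0.2122 + 0.2·0.5215; P(species A) ≈ 0.4884, P(species B) ≈ 0.0865, P(species C) ≈ 0.4251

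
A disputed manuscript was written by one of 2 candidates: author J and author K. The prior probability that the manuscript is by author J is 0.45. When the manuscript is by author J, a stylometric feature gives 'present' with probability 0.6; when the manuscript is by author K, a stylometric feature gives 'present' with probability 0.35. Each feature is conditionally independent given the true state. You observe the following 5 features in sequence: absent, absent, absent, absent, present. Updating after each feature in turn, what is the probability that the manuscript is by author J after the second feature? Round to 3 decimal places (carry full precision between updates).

0.237

After 'absent': P(author J) = 0.4·0.4500 / (0.4·0.4500 + 0.65·0.5500) ≈ 0.3349
After 'absent': P(author J) = 0.4·0.3349 / (0.4·0.3349 + 0.65·0.6651) ≈ 0.2366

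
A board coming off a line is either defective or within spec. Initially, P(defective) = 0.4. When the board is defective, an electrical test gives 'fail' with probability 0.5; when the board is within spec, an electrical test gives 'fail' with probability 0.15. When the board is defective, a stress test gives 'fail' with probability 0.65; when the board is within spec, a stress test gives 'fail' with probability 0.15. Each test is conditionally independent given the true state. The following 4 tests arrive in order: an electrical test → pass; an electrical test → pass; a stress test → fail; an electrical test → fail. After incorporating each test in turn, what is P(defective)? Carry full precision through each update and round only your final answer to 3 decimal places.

After an electrical test='pass': P(defective) = 0.5·0.4000 / (0.5·0.4000 + 0.85·0.6000) ≈ 0.2817
After an electrical test='pass': P(defective) = 0.5·0.2817 / (0.5·0.2817 + 0.85·0.7183) ≈ 0.1874
After a stress test='fail': P(defective) = 0.65·0.1874 / (0.65·0.1874 + 0.15·0.8126) ≈ 0.4999
After an electrical test='fail': P(defective) = 0.5·0.4999 / (0.5·0.4999 + 0.15·0.5001) ≈ 0.7692

0.769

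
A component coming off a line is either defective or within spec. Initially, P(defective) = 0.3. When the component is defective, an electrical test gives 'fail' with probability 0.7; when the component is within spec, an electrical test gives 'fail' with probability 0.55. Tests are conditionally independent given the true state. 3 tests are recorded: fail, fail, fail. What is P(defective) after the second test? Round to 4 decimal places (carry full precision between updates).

Apply Bayes' rule sequentially, carrying P(defective) forward.
After 'fail': P(defective) = 0.7·0.3000 / (0.7·0.3000 + 0.55·0.7000) ≈ 0.3529
After 'fail': P(defective) = 0.7·0.3529 / (0.7·0.3529 + 0.55·0.6471) ≈ 0.4098

0.4098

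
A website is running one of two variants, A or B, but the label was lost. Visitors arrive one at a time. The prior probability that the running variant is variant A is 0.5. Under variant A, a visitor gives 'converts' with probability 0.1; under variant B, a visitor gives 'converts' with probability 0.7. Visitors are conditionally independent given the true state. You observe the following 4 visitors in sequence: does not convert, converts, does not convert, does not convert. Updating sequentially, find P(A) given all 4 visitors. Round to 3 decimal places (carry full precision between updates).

Apply Bayes' rule sequentially, carrying P(A) forward.
After 'does not convert': P(A) = 0.9·0.5000 / (0.9·0.5000 + 0.3·0.5000) ≈ 0.7500
After 'converts': P(A) = 0.1·0.7500 / (0.1·0.7500 + 0.7·0.2500) ≈ 0.3000
After 'does not convert': P(A) = 0.9·0.3000 / (0.9·0.3000 + 0.3·0.7000) ≈ 0.5625
After 'does not convert': P(A) = 0.9·0.5625 / (0.9·0.5625 + 0.3·0.4375) ≈ 0.7941

0.794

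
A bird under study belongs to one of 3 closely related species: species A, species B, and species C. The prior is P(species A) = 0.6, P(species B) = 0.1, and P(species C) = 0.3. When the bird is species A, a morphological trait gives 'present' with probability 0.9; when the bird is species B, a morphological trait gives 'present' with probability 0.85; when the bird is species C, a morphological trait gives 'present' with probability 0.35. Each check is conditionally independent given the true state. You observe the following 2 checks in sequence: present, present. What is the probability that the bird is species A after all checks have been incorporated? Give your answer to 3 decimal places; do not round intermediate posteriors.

Apply Bayes' rule sequentially, carrying P(species A) forward.
After 'present': normaliser = 0.9·0.6000 + 0.85·0.1000 + 0.35·0.3000; P(species A) ≈ 0.7397, P(species B) ≈ 0.1164, P(species C) ≈ 0.1438
After 'present': normaliser = 0.9·0.7397 + 0.85·0.1164 + 0.35·0.1438; P(species A) ≈ 0.8168, P(species B) ≈ 0.1214, P(species C) ≈ 0.0618

0.817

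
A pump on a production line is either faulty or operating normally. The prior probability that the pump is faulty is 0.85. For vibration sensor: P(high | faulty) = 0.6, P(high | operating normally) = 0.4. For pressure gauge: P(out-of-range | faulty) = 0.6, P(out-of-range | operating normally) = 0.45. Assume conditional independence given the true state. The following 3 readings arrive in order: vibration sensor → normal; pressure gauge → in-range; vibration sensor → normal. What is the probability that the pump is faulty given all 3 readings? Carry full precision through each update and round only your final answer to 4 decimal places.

After vibration sensor='normal': P(faulty) = 0.4·0.8500 / (0.4·0.8500 + 0.6·0.1500) ≈ 0.7907
After pressure gauge='in-range': P(faulty) = 0.4·0.7907 / (0.4·0.7907 + 0.55·0.2093) ≈ 0.7332
After vibration sensor='normal': P(faulty) = 0.4·0.7332 / (0.4·0.7332 + 0.6·0.2668) ≈ 0.6468

0.6468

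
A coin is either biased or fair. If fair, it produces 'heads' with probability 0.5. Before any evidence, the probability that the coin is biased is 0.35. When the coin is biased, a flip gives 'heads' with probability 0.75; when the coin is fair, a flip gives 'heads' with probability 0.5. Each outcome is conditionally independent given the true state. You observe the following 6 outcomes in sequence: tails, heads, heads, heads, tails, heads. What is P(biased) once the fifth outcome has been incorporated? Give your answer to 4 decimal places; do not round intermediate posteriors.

After 'tails': P(biased) = 0.25·0.3500 / (0.25·0.3500 + 0.5·0.6500) ≈ 0.2121
After 'heads': P(biased) = 0.75·0.2121 / (0.75·0.2121 + 0.5·0.7879) ≈ 0.2877
After 'heads': P(biased) = 0.75·0.2877 / (0.75·0.2877 + 0.5·0.7123) ≈ 0.3772
After 'heads': P(biased) = 0.75·0.3772 / (0.75·0.3772 + 0.5·0.6228) ≈ 0.4761
After 'tails': P(biased) = 0.25·0.4761 / (0.25·0.4761 + 0.5·0.5239) ≈ 0.3124

0.3124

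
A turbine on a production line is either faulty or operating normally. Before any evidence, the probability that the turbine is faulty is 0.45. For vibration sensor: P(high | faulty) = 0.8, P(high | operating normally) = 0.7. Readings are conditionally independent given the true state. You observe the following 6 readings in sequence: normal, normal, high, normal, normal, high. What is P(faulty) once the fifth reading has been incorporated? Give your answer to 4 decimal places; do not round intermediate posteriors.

0.1559

After 'normal': P(faulty) = 0.2·0.4500 / (0.2·0.4500 + 0.3·0.5500) ≈ 0.3529
After 'normal': P(faulty) = 0.2·0.3529 / (0.2·0.3529 + 0.3·0.6471) ≈ 0.2667
After 'high': P(faulty) = 0.8·0.2667 / (0.8·0.2667 + 0.7·0.7333) ≈ 0.2936
After 'normal': P(faulty) = 0.2·0.2936 / (0.2·0.2936 + 0.3·0.7064) ≈ 0.2169
After 'normal': P(faulty) = 0.2·0.2169 / (0.2·0.2169 + 0.3·0.7831) ≈ 0.1559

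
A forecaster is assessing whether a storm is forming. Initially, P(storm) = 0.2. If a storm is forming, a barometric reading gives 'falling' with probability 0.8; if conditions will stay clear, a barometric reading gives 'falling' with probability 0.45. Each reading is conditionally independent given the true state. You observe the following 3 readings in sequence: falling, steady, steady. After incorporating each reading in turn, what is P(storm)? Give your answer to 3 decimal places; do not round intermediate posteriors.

0.056

After 'falling': P(storm) = 0.8·0.2000 / (0.8·0.2000 + 0.45·0.8000) ≈ 0.3077
After 'steady': P(storm) = 0.2·0.3077 / (0.2·0.3077 + 0.55·0.6923) ≈ 0.1391
After 'steady': P(storm) = 0.2·0.1391 / (0.2·0.1391 + 0.55·0.8609) ≈ 0.0555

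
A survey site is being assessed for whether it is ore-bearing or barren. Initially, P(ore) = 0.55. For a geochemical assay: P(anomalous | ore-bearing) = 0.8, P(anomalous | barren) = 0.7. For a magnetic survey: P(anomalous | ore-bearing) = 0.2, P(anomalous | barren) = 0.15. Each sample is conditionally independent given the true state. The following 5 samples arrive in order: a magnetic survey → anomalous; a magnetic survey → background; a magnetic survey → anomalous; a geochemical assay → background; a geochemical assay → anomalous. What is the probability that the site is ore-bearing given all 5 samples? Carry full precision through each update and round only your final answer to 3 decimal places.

0.609

After a magnetic survey='anomalous': P(ore) = 0.2·0.5500 / (0.2·0.5500 + 0.15·0.4500) ≈ 0.6197
After a magnetic survey='background': P(ore) = 0.8·0.6197 / (0.8·0.6197 + 0.85·0.3803) ≈ 0.6053
After a magnetic survey='anomalous': P(ore) = 0.2·0.6053 / (0.2·0.6053 + 0.15·0.3947) ≈ 0.6716
After a geochemical assay='background': P(ore) = 0.2·0.6716 / (0.2·0.6716 + 0.3·0.3284) ≈ 0.5769
After a geochemical assay='anomalous': P(ore) = 0.8·0.5769 / (0.8·0.5769 + 0.7·0.4231) ≈ 0.6091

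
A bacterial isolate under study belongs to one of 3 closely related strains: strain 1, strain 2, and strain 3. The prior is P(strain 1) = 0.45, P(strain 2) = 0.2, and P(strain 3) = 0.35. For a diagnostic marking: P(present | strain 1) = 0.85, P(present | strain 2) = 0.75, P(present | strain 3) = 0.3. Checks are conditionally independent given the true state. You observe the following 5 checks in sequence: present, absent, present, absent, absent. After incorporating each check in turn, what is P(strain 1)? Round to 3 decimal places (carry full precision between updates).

After 'present': normaliser = 0.85·0.4500 + 0.75·0.2000 + 0.3·0.3500; P(strain 1) ≈ 0.6000, P(strain 2) ≈ 0.2353, P(strain 3) ≈ 0.1647
After 'absent': normaliser = 0.15·0.6000 + 0.25·0.2353 + 0.7·0.1647; P(strain 1) ≈ 0.3408, P(strain 2) ≈ 0.2227, P(strain 3) ≈ 0.4365
After 'present': normaliser = 0.85·0.3408 + 0.75·0.2227 + 0.3·0.4365; P(strain 1) ≈ 0.4929, P(strain 2) ≈ 0.2843, P(strain 3) ≈ 0.2229
After 'absent': normaliser = 0.15·0.4929 + 0.25·0.2843 + 0.7·0.2229; P(strain 1) ≈ 0.2456, P(strain 2) ≈ 0.2361, P(strain 3) ≈ 0.5183
After 'absent': normaliser = 0.15·0.2456 + 0.25·0.2361 + 0.7·0.5183; P(strain 1) ≈ 0.0803, P(strain 2) ≈ 0.1287, P(strain 3) ≈ 0.7910

0.080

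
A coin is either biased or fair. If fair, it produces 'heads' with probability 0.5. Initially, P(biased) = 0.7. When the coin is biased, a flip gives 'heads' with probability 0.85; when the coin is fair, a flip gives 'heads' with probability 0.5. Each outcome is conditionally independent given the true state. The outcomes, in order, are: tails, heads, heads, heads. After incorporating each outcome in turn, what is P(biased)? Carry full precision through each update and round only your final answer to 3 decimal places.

After 'tails': P(biased) = 0.15·0.7000 / (0.15·0.7000 + 0.5·0.3000) ≈ 0.4118
After 'heads': P(biased) = 0.85·0.4118 / (0.85·0.4118 + 0.5·0.5882) ≈ 0.5434
After 'heads': P(biased) = 0.85·0.5434 / (0.85·0.5434 + 0.5·0.4566) ≈ 0.6692
After 'heads': P(biased) = 0.85·0.6692 / (0.85·0.6692 + 0.5·0.3308) ≈ 0.7747

0.775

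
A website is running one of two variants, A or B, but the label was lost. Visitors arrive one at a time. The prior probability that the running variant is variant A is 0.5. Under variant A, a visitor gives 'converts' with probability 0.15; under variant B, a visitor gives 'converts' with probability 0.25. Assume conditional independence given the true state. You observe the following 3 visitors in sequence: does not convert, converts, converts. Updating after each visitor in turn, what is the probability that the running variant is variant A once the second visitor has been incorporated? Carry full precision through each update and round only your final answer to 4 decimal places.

After 'does not convert': P(A) = 0.85·0.5000 / (0.85·0.5000 + 0.75·0.5000) ≈ 0.5312
After 'converts': P(A) = 0.15·0.5312 / (0.15·0.5312 + 0.25·0.4688) ≈ 0.4048

0.4048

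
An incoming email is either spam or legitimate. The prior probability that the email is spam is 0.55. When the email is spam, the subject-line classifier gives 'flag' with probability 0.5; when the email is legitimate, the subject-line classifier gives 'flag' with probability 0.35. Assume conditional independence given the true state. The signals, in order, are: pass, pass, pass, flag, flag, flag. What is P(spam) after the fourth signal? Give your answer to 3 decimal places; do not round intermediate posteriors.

Apply Bayes' rule sequentially, carrying P(spam) forward.
After 'pass': P(spam) = 0.5·0.5500 / (0.5·0.5500 + 0.65·0.4500) ≈ 0.4846
After 'pass': P(spam) = 0.5·0.4846 / (0.5·0.4846 + 0.65·0.5154) ≈ 0.4197
After 'pass': P(spam) = 0.5·0.4197 / (0.5·0.4197 + 0.65·0.5803) ≈ 0.3575
After 'flag': P(spam) = 0.5·0.3575 / (0.5·0.3575 + 0.35·0.6425) ≈ 0.4428

0.443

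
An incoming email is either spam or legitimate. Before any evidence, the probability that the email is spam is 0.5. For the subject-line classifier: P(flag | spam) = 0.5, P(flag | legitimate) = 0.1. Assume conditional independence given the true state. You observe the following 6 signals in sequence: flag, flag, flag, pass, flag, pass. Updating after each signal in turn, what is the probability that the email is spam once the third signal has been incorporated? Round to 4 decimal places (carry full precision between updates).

After 'flag': P(spam) = 0.5·0.5000 / (0.5·0.5000 + 0.1·0.5000) ≈ 0.8333
After 'flag': P(spam) = 0.5·0.8333 / (0.5·0.8333 + 0.1·0.1667) ≈ 0.9615
After 'flag': P(spam) = 0.5·0.9615 / (0.5·0.9615 + 0.1·0.0385) ≈ 0.9921

0.9921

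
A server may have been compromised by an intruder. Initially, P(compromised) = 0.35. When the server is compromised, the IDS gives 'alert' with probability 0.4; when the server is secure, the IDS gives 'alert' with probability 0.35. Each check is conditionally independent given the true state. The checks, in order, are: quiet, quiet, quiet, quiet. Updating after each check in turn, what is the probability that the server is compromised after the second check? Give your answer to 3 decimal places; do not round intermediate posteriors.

0.315

After 'quiet': P(compromised) = 0.6·0.3500 / (0.6·0.3500 + 0.65·0.6500) ≈ 0.3320
After 'quiet': P(compromised) = 0.6·0.3320 / (0.6·0.3320 + 0.65·0.6680) ≈ 0.3145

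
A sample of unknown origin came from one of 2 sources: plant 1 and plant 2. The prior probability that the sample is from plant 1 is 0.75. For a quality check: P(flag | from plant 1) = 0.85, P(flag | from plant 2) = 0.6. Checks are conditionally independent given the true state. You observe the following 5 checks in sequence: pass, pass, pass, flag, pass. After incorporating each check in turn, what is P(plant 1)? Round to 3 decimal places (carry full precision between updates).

0.078

After 'pass': P(plant 1) = 0.15·0.7500 / (0.15·0.7500 + 0.4·0.2500) ≈ 0.5294
After 'pass': P(plant 1) = 0.15·0.5294 / (0.15·0.5294 + 0.4·0.4706) ≈ 0.2967
After 'pass': P(plant 1) = 0.15·0.2967 / (0.15·0.2967 + 0.4·0.7033) ≈ 0.1366
After 'flag': P(plant 1) = 0.85·0.1366 / (0.85·0.1366 + 0.6·0.8634) ≈ 0.1831
After 'pass': P(plant 1) = 0.15·0.1831 / (0.15·0.1831 + 0.4·0.8169) ≈ 0.0775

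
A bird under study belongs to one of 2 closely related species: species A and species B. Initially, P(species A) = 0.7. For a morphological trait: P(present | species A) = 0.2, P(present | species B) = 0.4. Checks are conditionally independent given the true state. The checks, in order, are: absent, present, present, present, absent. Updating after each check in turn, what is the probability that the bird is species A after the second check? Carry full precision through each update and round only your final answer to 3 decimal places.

Apply Bayes' rule sequentially, carrying P(species A) forward.
After 'absent': P(species A) = 0.8·0.7000 / (0.8·0.7000 + 0.6·0.3000) ≈ 0.7568
After 'present': P(species A) = 0.2·0.7568 / (0.2·0.7568 + 0.4·0.2432) ≈ 0.6087

0.609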